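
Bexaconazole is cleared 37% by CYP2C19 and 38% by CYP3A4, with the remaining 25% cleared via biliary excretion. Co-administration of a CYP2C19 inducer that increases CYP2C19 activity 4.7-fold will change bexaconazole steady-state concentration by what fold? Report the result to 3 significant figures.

CYP2C19: 0.37 × 4.7 = 1.739
CYP3A4: 0.38 (unchanged)
Other: 0.25 (unchanged)
Relative clearance = 1.739 + 0.38 + 0.25 = 2.369.
Steady-state concentration is inversely proportional to clearance, so the fold-change is 1 / 2.369 = 0.422.

0.422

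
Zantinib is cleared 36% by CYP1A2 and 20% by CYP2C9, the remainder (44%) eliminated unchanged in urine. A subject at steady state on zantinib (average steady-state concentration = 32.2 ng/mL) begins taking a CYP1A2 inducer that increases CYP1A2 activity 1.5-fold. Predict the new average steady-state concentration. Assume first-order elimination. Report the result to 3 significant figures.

The CYP1A2 pathway (36% of clearance) rises to 1.5× activity: 0.36 × 1.5 = 0.54.
CYP2C9 (20%) and the residual 44% are unaffected.
New clearance relative to baseline: 0.54 + 0.2 + 0.44 = 1.18.
New average steady-state concentration = baseline ÷ relative clearance = 32.2 / 1.18 = 27.3 ng/mL.

27.3 ng/mL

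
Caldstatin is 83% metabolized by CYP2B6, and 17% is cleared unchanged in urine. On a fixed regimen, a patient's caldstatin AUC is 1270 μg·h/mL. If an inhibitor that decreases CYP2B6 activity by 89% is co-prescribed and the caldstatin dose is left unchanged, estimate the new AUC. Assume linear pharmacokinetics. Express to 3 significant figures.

CYP2B6: 0.83 × 0.11 = 0.0913
Other: 0.17 (unchanged)
New clearance relative to baseline: 0.0913 + 0.17 = 0.2613.
With dosing unchanged, AUC scales as 1/CL: 1270 / 0.2613 = 4.86 × 10³ μg·h/mL.

4.86 × 10³ μg·h/mL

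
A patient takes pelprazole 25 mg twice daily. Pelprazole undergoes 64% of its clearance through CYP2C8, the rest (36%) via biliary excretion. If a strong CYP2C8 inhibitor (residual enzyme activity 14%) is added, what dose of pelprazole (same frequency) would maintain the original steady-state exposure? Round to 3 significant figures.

11.2 mg

CYP2C8: 0.64 × 0.14 = 0.0896
Other: 0.36 (unchanged)
New clearance relative to baseline: 0.0896 + 0.36 = 0.4496.
Exposure is unchanged when dose changes in proportion to clearance. New dose = 25 mg × 0.4496 = 11.2 mg.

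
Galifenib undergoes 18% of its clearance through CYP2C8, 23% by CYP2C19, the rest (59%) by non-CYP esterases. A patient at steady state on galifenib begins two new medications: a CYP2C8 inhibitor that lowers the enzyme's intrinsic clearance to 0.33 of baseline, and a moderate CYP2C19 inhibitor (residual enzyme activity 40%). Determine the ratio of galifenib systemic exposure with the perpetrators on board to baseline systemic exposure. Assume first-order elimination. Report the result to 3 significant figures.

1.35

The CYP2C8 pathway (18% of clearance) is reduced to 0.33× activity: 0.18 × 0.33 = 0.0594.
The CYP2C19 pathway (23% of clearance) falls to 0.4× activity: 0.23 × 0.4 = 0.092.
Non-CYP routes (59%) are unchanged.
CL_new/CL_old = 0.0594 + 0.092 + 0.59 = 0.7414.
Systemic exposure ∝ 1/CL: fold-change = 1 / 0.7414 = 1.35.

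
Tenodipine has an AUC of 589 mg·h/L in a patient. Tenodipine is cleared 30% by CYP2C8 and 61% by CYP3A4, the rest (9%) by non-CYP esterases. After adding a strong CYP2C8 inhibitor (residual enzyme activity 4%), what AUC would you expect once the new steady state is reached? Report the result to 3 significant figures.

827 mg·h/L

The CYP2C8 pathway (30% of clearance) is reduced to 0.04× activity: 0.3 × 0.04 = 0.012.
CYP3A4 (61%) and the residual 9% are unaffected.
Relative clearance = 0.012 + 0.61 + 0.09 = 0.712.
New AUC = baseline ÷ relative clearance = 589 / 0.712 = 827 mg·h/L.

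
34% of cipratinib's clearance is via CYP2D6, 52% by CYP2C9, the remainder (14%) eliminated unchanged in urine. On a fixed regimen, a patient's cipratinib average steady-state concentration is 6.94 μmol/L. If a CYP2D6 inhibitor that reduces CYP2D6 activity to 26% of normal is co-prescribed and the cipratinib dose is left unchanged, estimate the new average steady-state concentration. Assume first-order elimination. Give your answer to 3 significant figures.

The CYP2D6 pathway (34% of clearance) is reduced to 0.26× activity: 0.34 × 0.26 = 0.0884.
CYP2C9 (52%) and the residual 14% are unaffected.
CL_new/CL_old = 0.0884 + 0.52 + 0.14 = 0.7484.
New average steady-state concentration = baseline ÷ relative clearance = 6.94 / 0.7484 = 9.27 μmol/L.

9.27 μmol/L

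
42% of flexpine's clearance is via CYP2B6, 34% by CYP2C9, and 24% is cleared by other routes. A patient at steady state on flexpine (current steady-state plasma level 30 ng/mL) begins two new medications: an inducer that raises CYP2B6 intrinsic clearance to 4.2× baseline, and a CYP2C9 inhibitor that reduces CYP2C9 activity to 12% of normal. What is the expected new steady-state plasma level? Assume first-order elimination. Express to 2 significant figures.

15 ng/mL

The CYP2B6 pathway (42% of clearance) is boosted to 4.2× activity: 0.42 × 4.2 = 1.764.
The CYP2C9 pathway (34% of clearance) is reduced to 0.12× activity: 0.34 × 0.12 = 0.0408.
The remaining 24% of clearance is unaffected.
Relative clearance = 1.764 + 0.0408 + 0.24 = 2.0448.
Steady-state plasma level ∝ 1/CL: new value = 30 / 2.0448 = 15 ng/mL.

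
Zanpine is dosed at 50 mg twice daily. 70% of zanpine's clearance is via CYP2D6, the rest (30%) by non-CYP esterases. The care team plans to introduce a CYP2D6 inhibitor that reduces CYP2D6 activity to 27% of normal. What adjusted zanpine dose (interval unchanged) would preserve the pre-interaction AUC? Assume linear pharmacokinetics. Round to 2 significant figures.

24 mg

The CYP2D6 pathway (70% of clearance) is reduced to 0.27× activity: 0.7 × 0.27 = 0.189.
Non-CYP routes (30%) are unchanged.
Relative clearance = 0.189 + 0.3 = 0.489.
To maintain the same steady-state level, dose must scale with clearance: new dose = 50 × 0.489 = 24 mg.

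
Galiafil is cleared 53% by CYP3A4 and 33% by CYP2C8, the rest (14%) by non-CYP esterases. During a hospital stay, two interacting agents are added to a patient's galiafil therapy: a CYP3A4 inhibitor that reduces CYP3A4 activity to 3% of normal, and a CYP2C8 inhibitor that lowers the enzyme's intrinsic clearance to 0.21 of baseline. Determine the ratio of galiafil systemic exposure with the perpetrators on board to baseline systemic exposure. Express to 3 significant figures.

The CYP3A4 pathway (53% of clearance) is reduced to 0.03× activity: 0.53 × 0.03 = 0.0159.
The CYP2C8 pathway (33% of clearance) is reduced to 0.21× activity: 0.33 × 0.21 = 0.0693.
Non-CYP routes (14%) are unchanged.
Relative clearance = 0.0159 + 0.0693 + 0.14 = 0.2252.
Systemic exposure ∝ 1/CL: fold-change = 1 / 0.2252 = 4.44.

4.44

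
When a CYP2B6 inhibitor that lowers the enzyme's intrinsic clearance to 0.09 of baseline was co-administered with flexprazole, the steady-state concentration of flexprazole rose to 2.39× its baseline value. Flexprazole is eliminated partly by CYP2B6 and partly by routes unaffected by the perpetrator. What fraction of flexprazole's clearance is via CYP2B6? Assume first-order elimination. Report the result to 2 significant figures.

0.64

Let x = fm,CYP2B6. Because steady-state concentration ∝ 1/CL, relative clearance fell to 1/2.39 = 0.4184.
Only the CYP2B6 route changed, so 0.4184 = x·0.09 + (1 − x), giving x = 0.64.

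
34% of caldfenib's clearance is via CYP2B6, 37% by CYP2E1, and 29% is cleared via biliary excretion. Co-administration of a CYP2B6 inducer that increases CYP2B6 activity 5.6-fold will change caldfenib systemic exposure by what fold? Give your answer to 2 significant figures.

0.39

The CYP2B6 pathway (34% of clearance) increases to 5.6× activity: 0.34 × 5.6 = 1.904.
CYP2E1 (37%) and the residual 29% are unaffected.
CL_new/CL_old = 1.904 + 0.37 + 0.29 = 2.564.
Since systemic exposure ∝ 1/CL, the ratio is 1 / 2.564 = 0.39.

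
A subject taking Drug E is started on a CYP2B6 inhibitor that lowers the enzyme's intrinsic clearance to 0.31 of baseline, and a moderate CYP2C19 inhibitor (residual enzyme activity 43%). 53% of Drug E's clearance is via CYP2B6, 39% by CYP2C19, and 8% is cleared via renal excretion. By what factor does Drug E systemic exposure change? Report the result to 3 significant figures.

2.43

CYP2B6: 0.53 × 0.31 = 0.1643
CYP2C19: 0.39 × 0.43 = 0.1677
Other: 0.08 (unchanged)
Relative clearance = 0.1643 + 0.1677 + 0.08 = 0.412.
Net systemic exposure ratio = 1 / 0.412 = 2.43.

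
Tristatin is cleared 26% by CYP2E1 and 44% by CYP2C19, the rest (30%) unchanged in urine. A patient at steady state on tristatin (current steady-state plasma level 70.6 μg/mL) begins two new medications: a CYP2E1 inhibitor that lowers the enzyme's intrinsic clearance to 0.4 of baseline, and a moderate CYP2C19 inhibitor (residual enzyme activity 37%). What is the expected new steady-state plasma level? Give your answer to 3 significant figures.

The CYP2E1 pathway (26% of clearance) falls to 0.4× activity: 0.26 × 0.4 = 0.104.
The CYP2C19 pathway (44% of clearance) is reduced to 0.37× activity: 0.44 × 0.37 = 0.1628.
Non-CYP routes (30%) are unchanged.
Relative clearance = 0.104 + 0.1628 + 0.3 = 0.5668.
New steady-state plasma level = 70.6 / 0.5668 = 125 μg/mL (concentration scales inversely with clearance).

125 μg/mL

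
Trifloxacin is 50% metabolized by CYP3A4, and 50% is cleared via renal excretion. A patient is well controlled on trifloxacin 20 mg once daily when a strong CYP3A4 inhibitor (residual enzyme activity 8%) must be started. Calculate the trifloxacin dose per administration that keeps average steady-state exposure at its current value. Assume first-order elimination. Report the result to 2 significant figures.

The CYP3A4 pathway (50% of clearance) is reduced to 0.08× activity: 0.5 × 0.08 = 0.04.
Non-CYP routes (50%) are unchanged.
New clearance relative to baseline: 0.04 + 0.5 = 0.54.
Exposure is unchanged when dose changes in proportion to clearance. New dose = 20 mg × 0.54 = 11 mg.

11 mg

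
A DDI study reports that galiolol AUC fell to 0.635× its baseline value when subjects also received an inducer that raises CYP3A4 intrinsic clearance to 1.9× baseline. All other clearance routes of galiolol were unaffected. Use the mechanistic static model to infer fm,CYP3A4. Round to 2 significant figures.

Call the CYP3A4 fraction fm. After the interaction, CL_new/CL_old = fm × 1.9 + (1 − fm).
AUC ratio = 1 / (new CL fraction), so new CL fraction = 1 / 0.635 = 1.575.
fm × 1.9 + 1 − fm = 1.575  ⇒  fm × (1.9 − 1) = 0.5748  ⇒  fm = 0.64.

0.64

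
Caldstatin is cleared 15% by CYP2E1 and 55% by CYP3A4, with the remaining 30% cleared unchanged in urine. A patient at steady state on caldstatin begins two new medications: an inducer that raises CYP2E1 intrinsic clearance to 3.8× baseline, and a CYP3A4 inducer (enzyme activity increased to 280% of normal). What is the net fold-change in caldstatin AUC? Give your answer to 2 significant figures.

The CYP2E1 pathway (15% of clearance) rises to 3.8× activity: 0.15 × 3.8 = 0.57.
The CYP3A4 pathway (55% of clearance) increases to 2.8× activity: 0.55 × 2.8 = 1.54.
The remaining 30% of clearance is unaffected.
CL_new/CL_old = 0.57 + 1.54 + 0.3 = 2.41.
Net AUC ratio = 1 / 2.41 = 0.41.

0.41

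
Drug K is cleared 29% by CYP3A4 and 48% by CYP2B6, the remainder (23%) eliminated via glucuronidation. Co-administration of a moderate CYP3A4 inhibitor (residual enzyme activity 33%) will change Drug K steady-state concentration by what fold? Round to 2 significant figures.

The CYP3A4 pathway (29% of clearance) is reduced to 0.33× activity: 0.29 × 0.33 = 0.0957.
CYP2B6 (48%) and the residual 23% are unaffected.
Relative clearance = 0.0957 + 0.48 + 0.23 = 0.8057.
Since steady-state concentration ∝ 1/CL, the ratio is 1 / 0.8057 = 1.2.

1.2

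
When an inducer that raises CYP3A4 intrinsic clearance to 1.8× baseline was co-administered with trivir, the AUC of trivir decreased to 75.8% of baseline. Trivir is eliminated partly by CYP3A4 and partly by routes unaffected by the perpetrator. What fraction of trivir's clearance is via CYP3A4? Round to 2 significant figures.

0.40

CL'/CL = 1 / 0.758 = 1.319
1.8·fm + (1 − fm) = 1.319
fm = (1.319 − 1) / (1.8 − 1) = 0.40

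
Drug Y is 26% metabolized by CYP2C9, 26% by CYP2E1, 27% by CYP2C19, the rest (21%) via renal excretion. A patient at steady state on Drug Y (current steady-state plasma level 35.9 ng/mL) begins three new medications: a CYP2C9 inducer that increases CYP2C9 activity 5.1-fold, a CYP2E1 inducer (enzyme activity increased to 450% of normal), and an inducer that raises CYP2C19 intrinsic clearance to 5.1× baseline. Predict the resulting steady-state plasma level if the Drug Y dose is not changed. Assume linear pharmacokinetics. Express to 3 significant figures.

The CYP2C9 pathway (26% of clearance) increases to 5.1× activity: 0.26 × 5.1 = 1.326.
The CYP2E1 pathway (26% of clearance) rises to 4.5× activity: 0.26 × 4.5 = 1.17.
The CYP2C19 pathway (27% of clearance) rises to 5.1× activity: 0.27 × 5.1 = 1.377.
Non-CYP routes (21%) are unchanged.
Relative clearance = 1.326 + 1.17 + 1.377 + 0.21 = 4.083.
Dividing the baseline by the relative clearance: 35.9 / 4.083 = 8.79 ng/mL.

8.79 ng/mL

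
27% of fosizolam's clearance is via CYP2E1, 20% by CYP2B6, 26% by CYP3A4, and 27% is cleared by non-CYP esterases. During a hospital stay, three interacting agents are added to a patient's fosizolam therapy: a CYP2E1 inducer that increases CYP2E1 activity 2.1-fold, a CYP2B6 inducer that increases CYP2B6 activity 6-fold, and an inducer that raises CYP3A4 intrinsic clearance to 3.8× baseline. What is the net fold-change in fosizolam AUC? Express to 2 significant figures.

The CYP2E1 pathway (27% of clearance) increases to 2.1× activity: 0.27 × 2.1 = 0.567.
The CYP2B6 pathway (20% of clearance) is boosted to 6× activity: 0.2 × 6 = 1.2.
The CYP3A4 pathway (26% of clearance) rises to 3.8× activity: 0.26 × 3.8 = 0.988.
The remaining 27% of clearance is unaffected.
Relative clearance = 0.567 + 1.2 + 0.988 + 0.27 = 3.025.
AUC ∝ 1/CL: fold-change = 1 / 3.025 = 0.33.

0.33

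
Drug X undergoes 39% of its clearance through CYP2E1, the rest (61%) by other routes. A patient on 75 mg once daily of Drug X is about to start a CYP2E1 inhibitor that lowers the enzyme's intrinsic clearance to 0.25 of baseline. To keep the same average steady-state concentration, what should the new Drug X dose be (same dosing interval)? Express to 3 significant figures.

53.1 mg

The CYP2E1 pathway (39% of clearance) falls to 0.25× activity: 0.39 × 0.25 = 0.0975.
Non-CYP routes (61%) are unchanged.
Relative clearance = 0.0975 + 0.61 = 0.7075.
To maintain the same steady-state level, dose must scale with clearance: new dose = 75 × 0.7075 = 53.1 mg.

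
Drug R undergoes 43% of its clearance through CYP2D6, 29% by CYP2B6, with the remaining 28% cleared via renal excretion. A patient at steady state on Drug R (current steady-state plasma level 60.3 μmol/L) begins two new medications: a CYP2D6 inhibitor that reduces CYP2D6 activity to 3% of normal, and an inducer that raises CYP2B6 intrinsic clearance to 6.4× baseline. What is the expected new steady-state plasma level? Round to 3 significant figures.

28.1 μmol/L

CYP2D6: 0.43 × 0.03 = 0.0129
CYP2B6: 0.29 × 6.4 = 1.856
Other: 0.28 (unchanged)
New clearance relative to baseline: 0.0129 + 1.856 + 0.28 = 2.1489.
Dividing the baseline by the relative clearance: 60.3 / 2.1489 = 28.1 μmol/L.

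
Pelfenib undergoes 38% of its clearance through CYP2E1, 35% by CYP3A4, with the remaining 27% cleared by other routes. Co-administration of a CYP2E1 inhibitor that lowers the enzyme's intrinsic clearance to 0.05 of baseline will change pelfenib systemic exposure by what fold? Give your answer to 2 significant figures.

CYP2E1: 0.38 × 0.05 = 0.019
CYP3A4: 0.35 (unchanged)
Other: 0.27 (unchanged)
Relative clearance = 0.019 + 0.35 + 0.27 = 0.639.
Since systemic exposure ∝ 1/CL, the ratio is 1 / 0.639 = 1.6.

1.6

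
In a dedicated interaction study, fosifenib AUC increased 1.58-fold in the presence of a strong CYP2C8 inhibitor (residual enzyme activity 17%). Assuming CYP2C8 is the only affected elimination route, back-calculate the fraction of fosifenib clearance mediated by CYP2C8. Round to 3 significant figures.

Call the CYP2C8 fraction fm. After the interaction, CL_new/CL_old = fm × 0.17 + (1 − fm).
AUC ratio = 1 / (new CL fraction), so new CL fraction = 1 / 1.58 = 0.6329.
fm × 0.17 + 1 − fm = 0.6329  ⇒  fm × (0.17 − 1) = −0.3671  ⇒  fm = 0.442.

0.442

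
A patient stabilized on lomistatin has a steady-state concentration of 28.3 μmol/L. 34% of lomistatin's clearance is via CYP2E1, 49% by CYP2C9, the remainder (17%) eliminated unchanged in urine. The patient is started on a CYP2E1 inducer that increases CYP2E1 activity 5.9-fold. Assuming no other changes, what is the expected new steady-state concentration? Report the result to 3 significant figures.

The CYP2E1 pathway (34% of clearance) rises to 5.9× activity: 0.34 × 5.9 = 2.006.
CYP2C9 (49%) and the residual 17% are unaffected.
New clearance relative to baseline: 2.006 + 0.49 + 0.17 = 2.666.
With dosing unchanged, steady-state concentration scales as 1/CL: 28.3 / 2.666 = 10.6 μmol/L.

10.6 μmol/L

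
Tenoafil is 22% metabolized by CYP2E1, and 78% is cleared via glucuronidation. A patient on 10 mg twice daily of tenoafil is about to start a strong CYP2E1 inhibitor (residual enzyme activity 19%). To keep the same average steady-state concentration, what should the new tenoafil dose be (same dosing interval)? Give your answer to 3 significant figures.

The CYP2E1 pathway (22% of clearance) falls to 0.19× activity: 0.22 × 0.19 = 0.0418.
Non-CYP routes (78%) are unchanged.
CL_new/CL_old = 0.0418 + 0.78 = 0.8218.
Css,avg = (dose rate)/CL, so holding Css fixed requires dose ∝ CL: 10 × 0.8218 = 8.22 mg.

8.22 mg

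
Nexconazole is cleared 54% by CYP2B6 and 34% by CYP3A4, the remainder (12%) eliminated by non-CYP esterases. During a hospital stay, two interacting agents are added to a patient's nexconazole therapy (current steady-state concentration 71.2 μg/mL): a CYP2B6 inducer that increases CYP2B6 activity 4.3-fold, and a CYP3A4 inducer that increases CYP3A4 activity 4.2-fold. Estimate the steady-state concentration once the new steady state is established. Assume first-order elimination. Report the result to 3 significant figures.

The CYP2B6 pathway (54% of clearance) increases to 4.3× activity: 0.54 × 4.3 = 2.322.
The CYP3A4 pathway (34% of clearance) rises to 4.2× activity: 0.34 × 4.2 = 1.428.
Non-CYP routes (12%) are unchanged.
New clearance relative to baseline: 2.322 + 1.428 + 0.12 = 3.87.
Dividing the baseline by the relative clearance: 71.2 / 3.87 = 18.4 μg/mL.

18.4 μg/mL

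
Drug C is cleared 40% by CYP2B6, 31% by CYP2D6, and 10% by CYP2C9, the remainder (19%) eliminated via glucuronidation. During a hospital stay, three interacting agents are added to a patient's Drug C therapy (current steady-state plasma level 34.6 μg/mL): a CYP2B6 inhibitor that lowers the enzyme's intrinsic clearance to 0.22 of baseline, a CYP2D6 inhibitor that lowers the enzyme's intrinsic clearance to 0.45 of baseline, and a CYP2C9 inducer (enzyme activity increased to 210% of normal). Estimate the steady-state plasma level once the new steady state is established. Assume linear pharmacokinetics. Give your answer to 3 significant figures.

The CYP2B6 pathway (40% of clearance) falls to 0.22× activity: 0.4 × 0.22 = 0.088.
The CYP2D6 pathway (31% of clearance) falls to 0.45× activity: 0.31 × 0.45 = 0.1395.
The CYP2C9 pathway (10% of clearance) increases to 2.1× activity: 0.1 × 2.1 = 0.21.
The remaining 19% of clearance is unaffected.
Relative clearance = 0.088 + 0.1395 + 0.21 + 0.19 = 0.6275.
New steady-state plasma level = 34.6 / 0.6275 = 55.1 μg/mL (concentration scales inversely with clearance).

55.1 μg/mL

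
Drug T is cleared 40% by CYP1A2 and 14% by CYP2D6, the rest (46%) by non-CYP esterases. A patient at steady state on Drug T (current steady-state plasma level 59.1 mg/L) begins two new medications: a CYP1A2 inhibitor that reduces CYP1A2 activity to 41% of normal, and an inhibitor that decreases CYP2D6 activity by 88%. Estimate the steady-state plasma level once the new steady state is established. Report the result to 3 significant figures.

92.2 mg/L

CYP1A2: 0.4 × 0.41 = 0.164
CYP2D6: 0.14 × 0.12 = 0.0168
Other: 0.46 (unchanged)
New clearance relative to baseline: 0.164 + 0.0168 + 0.46 = 0.6408.
Steady-state plasma level ∝ 1/CL: new value = 59.1 / 0.6408 = 92.2 mg/L.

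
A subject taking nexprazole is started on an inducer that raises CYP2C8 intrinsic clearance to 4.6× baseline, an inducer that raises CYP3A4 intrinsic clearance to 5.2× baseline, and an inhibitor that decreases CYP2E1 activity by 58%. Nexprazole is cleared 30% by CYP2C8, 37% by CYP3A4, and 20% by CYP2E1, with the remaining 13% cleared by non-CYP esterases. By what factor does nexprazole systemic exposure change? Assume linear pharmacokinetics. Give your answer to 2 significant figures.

The CYP2C8 pathway (30% of clearance) increases to 4.6× activity: 0.3 × 4.6 = 1.38.
The CYP3A4 pathway (37% of clearance) rises to 5.2× activity: 0.37 × 5.2 = 1.924.
The CYP2E1 pathway (20% of clearance) is reduced to 0.42× activity: 0.2 × 0.42 = 0.084.
The remaining 13% of clearance is unaffected.
CL_new/CL_old = 1.38 + 1.924 + 0.084 + 0.13 = 3.518.
Systemic exposure ∝ 1/CL: fold-change = 1 / 3.518 = 0.28.

0.28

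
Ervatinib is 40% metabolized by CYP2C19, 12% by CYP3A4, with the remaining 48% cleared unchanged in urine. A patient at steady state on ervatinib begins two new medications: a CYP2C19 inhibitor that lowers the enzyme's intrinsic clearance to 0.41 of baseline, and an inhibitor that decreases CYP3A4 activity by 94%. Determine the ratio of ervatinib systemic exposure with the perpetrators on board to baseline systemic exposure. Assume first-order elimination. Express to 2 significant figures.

1.5

The CYP2C19 pathway (40% of clearance) is reduced to 0.41× activity: 0.4 × 0.41 = 0.164.
The CYP3A4 pathway (12% of clearance) falls to 0.06× activity: 0.12 × 0.06 = 0.0072.
Non-CYP routes (48%) are unchanged.
Relative clearance = 0.164 + 0.0072 + 0.48 = 0.6512.
Because systemic exposure varies inversely with clearance, the combined effect is 1 / 0.6512 = 1.5.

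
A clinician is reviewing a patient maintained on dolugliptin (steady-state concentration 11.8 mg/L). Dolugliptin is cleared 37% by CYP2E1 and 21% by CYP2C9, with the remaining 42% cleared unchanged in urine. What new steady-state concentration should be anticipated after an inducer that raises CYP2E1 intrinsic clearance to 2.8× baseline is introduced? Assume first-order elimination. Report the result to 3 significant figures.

The CYP2E1 pathway (37% of clearance) is boosted to 2.8× activity: 0.37 × 2.8 = 1.036.
CYP2C9 (21%) and the residual 42% are unaffected.
New clearance relative to baseline: 1.036 + 0.21 + 0.42 = 1.666.
New steady-state concentration = baseline ÷ relative clearance = 11.8 / 1.666 = 7.08 mg/L.

7.08 mg/L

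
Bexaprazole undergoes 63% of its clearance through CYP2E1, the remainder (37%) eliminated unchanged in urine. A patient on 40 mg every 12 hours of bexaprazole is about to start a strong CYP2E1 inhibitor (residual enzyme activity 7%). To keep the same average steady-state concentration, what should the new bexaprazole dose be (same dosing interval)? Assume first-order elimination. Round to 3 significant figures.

The CYP2E1 pathway (63% of clearance) drops to 0.07× activity: 0.63 × 0.07 = 0.0441.
The remaining 37% of clearance is unaffected.
New clearance relative to baseline: 0.0441 + 0.37 = 0.4141.
To maintain the same steady-state level, dose must scale with clearance: new dose = 40 × 0.4141 = 16.6 mg.

16.6 mg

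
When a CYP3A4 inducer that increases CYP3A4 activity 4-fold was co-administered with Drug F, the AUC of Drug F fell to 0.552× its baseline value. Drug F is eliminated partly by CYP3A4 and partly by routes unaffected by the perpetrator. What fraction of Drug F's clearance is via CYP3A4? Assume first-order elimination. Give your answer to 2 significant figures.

0.27

Let x = fm,CYP3A4. Because AUC ∝ 1/CL, relative clearance rose to 1/0.552 = 1.812.
Setting x·4 + (1 − x) = 1.812 and solving: x = (1.812 − 1)/(4 − 1) = 0.27.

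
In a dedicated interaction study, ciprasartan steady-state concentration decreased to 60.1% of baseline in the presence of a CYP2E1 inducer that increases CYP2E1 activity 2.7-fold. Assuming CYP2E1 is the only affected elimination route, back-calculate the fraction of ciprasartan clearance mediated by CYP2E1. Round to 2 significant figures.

Write x for the fraction cleared via CYP2E1. The observed steady-state concentration change means clearance rose to 1/0.601 = 1.664 of baseline.
Setting x·2.7 + (1 − x) = 1.664 and solving: x = (1.664 − 1)/(2.7 − 1) = 0.39.

0.39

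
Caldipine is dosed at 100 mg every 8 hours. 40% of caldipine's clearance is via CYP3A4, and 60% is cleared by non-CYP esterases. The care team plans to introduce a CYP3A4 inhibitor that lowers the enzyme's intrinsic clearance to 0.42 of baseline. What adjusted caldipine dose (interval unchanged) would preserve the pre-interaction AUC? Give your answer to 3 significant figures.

The CYP3A4 pathway (40% of clearance) falls to 0.42× activity: 0.4 × 0.42 = 0.168.
The remaining 60% of clearance is unaffected.
New clearance relative to baseline: 0.168 + 0.6 = 0.768.
Css,avg = (dose rate)/CL, so holding Css fixed requires dose ∝ CL: 100 × 0.768 = 76.8 mg.

76.8 mg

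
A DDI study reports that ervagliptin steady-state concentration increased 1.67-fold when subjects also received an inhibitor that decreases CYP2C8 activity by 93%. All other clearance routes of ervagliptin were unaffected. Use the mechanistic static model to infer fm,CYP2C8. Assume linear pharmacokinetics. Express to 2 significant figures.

CL'/CL = 1 / 1.67 = 0.5988
0.07·fm + (1 − fm) = 0.5988
fm = (0.5988 − 1) / (0.07 − 1) = 0.43

0.43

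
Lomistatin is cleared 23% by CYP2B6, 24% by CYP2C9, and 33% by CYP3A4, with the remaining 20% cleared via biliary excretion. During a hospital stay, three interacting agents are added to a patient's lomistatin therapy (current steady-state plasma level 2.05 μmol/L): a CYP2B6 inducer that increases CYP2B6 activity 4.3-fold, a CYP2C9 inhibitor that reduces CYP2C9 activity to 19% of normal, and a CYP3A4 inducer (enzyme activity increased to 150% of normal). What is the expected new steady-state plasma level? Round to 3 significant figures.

CYP2B6: 0.23 × 4.3 = 0.989
CYP2C9: 0.24 × 0.19 = 0.0456
CYP3A4: 0.33 × 1.5 = 0.495
Other: 0.2 (unchanged)
New clearance relative to baseline: 0.989 + 0.0456 + 0.495 + 0.2 = 1.7296.
New steady-state plasma level = 2.05 / 1.7296 = 1.19 μmol/L (concentration scales inversely with clearance).

1.19 μmol/L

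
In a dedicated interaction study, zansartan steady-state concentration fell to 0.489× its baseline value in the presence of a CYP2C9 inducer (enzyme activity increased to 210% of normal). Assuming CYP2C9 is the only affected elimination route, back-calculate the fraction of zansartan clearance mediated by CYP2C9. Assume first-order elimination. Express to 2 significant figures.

0.95

Let fm be the CYP2C9 fraction. New clearance relative to baseline = fm × 2.1 + (1 − fm).
Steady-state concentration ratio = 1 / (new CL fraction), so new CL fraction = 1 / 0.489 = 2.045.
fm × 2.1 + 1 − fm = 2.045  ⇒  fm × (2.1 − 1) = 1.045  ⇒  fm = 0.95.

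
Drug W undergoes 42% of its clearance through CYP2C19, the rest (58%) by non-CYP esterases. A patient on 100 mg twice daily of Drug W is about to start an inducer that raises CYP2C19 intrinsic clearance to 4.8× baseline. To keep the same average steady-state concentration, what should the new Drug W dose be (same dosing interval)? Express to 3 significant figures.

CYP2C19: 0.42 × 4.8 = 2.016
Other: 0.58 (unchanged)
Relative clearance = 2.016 + 0.58 = 2.596.
Exposure is unchanged when dose changes in proportion to clearance. New dose = 100 mg × 2.596 = 260 mg.

260 mg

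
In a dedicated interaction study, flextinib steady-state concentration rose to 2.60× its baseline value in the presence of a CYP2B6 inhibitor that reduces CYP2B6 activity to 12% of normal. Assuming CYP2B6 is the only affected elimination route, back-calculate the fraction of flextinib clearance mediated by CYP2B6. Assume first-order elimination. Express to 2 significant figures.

Write x for the fraction cleared via CYP2B6. The observed steady-state concentration change means clearance fell to 1/2.60 = 0.3846 of baseline.
Setting x·0.12 + (1 − x) = 0.3846 and solving: x = (0.3846 − 1)/(0.12 − 1) = 0.70.

0.70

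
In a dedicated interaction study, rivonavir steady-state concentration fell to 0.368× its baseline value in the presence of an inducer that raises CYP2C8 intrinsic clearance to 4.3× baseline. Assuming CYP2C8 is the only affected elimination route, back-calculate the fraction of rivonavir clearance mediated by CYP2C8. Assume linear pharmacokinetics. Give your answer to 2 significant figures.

CL'/CL = 1 / 0.368 = 2.717
4.3·fm + (1 − fm) = 2.717
fm = (2.717 − 1) / (4.3 − 1) = 0.52

0.52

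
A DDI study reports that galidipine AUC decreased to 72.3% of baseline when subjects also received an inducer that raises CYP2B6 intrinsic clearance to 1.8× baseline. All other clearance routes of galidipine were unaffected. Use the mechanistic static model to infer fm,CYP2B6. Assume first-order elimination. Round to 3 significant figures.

Let x = fm,CYP2B6. Because AUC ∝ 1/CL, relative clearance rose to 1/0.723 = 1.383.
Only the CYP2B6 route changed, so 1.383 = x·1.8 + (1 − x), giving x = 0.479.

0.479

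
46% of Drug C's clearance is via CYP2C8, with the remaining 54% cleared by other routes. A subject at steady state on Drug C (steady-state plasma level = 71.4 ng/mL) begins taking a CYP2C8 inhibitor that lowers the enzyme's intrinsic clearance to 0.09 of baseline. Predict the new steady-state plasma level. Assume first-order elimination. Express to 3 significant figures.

CYP2C8: 0.46 × 0.09 = 0.0414
Other: 0.54 (unchanged)
CL_new/CL_old = 0.0414 + 0.54 = 0.5814.
Steady-state plasma level ∝ 1/CL, so new value = 71.4 / 0.5814 = 123 ng/mL.

123 ng/mL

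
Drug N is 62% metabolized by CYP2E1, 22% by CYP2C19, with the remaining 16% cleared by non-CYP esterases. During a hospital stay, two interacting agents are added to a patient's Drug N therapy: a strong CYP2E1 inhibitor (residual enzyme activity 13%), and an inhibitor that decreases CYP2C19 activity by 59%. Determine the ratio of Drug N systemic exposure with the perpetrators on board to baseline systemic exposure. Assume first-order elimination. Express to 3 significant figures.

The CYP2E1 pathway (62% of clearance) is reduced to 0.13× activity: 0.62 × 0.13 = 0.0806.
The CYP2C19 pathway (22% of clearance) falls to 0.41× activity: 0.22 × 0.41 = 0.0902.
Non-CYP routes (16%) are unchanged.
CL_new/CL_old = 0.0806 + 0.0902 + 0.16 = 0.3308.
Systemic exposure ∝ 1/CL: fold-change = 1 / 0.3308 = 3.02.

3.02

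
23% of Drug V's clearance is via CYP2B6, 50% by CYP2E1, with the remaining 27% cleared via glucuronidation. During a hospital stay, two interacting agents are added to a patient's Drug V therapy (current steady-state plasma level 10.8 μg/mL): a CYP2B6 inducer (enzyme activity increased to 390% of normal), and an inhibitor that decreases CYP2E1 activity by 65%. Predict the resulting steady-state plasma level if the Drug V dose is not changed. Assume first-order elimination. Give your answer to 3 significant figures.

The CYP2B6 pathway (23% of clearance) rises to 3.9× activity: 0.23 × 3.9 = 0.897.
The CYP2E1 pathway (50% of clearance) is reduced to 0.35× activity: 0.5 × 0.35 = 0.175.
Non-CYP routes (27%) are unchanged.
Relative clearance = 0.897 + 0.175 + 0.27 = 1.342.
Dividing the baseline by the relative clearance: 10.8 / 1.342 = 8.05 μg/mL.

8.05 μg/mL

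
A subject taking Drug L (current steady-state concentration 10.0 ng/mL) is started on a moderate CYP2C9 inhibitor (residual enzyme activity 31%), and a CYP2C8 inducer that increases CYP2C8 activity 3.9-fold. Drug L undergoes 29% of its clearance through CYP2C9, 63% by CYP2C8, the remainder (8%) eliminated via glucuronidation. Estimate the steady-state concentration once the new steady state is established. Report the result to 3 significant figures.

3.81 ng/mL

CYP2C9: 0.29 × 0.31 = 0.0899
CYP2C8: 0.63 × 3.9 = 2.457
Other: 0.08 (unchanged)
Relative clearance = 0.0899 + 2.457 + 0.08 = 2.6269.
New steady-state concentration = 10.0 / 2.6269 = 3.81 ng/mL (concentration scales inversely with clearance).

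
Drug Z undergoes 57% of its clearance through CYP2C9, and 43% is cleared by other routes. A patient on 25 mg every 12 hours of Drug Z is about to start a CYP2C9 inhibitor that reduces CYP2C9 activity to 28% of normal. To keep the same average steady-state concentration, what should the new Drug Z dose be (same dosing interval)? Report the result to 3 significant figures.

14.7 mg

The CYP2C9 pathway (57% of clearance) drops to 0.28× activity: 0.57 × 0.28 = 0.1596.
Non-CYP routes (43%) are unchanged.
New clearance relative to baseline: 0.1596 + 0.43 = 0.5896.
Exposure is unchanged when dose changes in proportion to clearance. New dose = 25 mg × 0.5896 = 14.7 mg.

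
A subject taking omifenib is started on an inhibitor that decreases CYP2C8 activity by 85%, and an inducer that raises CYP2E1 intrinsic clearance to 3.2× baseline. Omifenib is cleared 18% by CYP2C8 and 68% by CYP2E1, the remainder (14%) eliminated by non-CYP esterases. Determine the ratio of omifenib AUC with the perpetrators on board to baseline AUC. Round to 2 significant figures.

0.43

The CYP2C8 pathway (18% of clearance) is reduced to 0.15× activity: 0.18 × 0.15 = 0.027.
The CYP2E1 pathway (68% of clearance) is boosted to 3.2× activity: 0.68 × 3.2 = 2.176.
The remaining 14% of clearance is unaffected.
Relative clearance = 0.027 + 2.176 + 0.14 = 2.343.
Net AUC ratio = 1 / 2.343 = 0.43.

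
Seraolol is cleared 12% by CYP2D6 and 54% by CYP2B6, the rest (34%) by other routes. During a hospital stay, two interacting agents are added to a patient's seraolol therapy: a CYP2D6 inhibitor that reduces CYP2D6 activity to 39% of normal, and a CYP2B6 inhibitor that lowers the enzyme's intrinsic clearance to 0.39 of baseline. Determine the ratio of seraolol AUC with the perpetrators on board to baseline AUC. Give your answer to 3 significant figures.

1.67

The CYP2D6 pathway (12% of clearance) is reduced to 0.39× activity: 0.12 × 0.39 = 0.0468.
The CYP2B6 pathway (54% of clearance) is reduced to 0.39× activity: 0.54 × 0.39 = 0.2106.
Non-CYP routes (34%) are unchanged.
CL_new/CL_old = 0.0468 + 0.2106 + 0.34 = 0.5974.
Because AUC varies inversely with clearance, the combined effect is 1 / 0.5974 = 1.67.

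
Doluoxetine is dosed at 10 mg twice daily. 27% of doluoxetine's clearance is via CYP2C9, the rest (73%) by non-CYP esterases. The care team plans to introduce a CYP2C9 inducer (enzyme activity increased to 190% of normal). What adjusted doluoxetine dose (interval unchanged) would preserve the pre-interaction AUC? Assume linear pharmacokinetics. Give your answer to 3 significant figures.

12.4 mg

The CYP2C9 pathway (27% of clearance) rises to 1.9× activity: 0.27 × 1.9 = 0.513.
The remaining 73% of clearance is unaffected.
CL_new/CL_old = 0.513 + 0.73 = 1.243.
Exposure is unchanged when dose changes in proportion to clearance. New dose = 10 mg × 1.243 = 12.4 mg.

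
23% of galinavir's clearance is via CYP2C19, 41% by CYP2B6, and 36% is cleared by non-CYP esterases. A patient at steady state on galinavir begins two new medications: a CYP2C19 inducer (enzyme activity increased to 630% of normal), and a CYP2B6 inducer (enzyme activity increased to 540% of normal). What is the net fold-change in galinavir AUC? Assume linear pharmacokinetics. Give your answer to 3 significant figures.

CYP2C19: 0.23 × 6.3 = 1.449
CYP2B6: 0.41 × 5.4 = 2.214
Other: 0.36 (unchanged)
CL_new/CL_old = 1.449 + 2.214 + 0.36 = 4.023.
AUC ∝ 1/CL: fold-change = 1 / 4.023 = 0.249.

0.249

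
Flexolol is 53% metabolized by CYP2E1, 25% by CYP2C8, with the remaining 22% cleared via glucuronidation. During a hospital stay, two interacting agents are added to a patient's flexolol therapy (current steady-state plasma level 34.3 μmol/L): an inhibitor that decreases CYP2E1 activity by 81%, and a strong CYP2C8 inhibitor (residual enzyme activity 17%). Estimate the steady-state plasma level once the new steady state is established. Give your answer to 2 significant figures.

CYP2E1: 0.53 × 0.19 = 0.1007
CYP2C8: 0.25 × 0.17 = 0.0425
Other: 0.22 (unchanged)
Relative clearance = 0.1007 + 0.0425 + 0.22 = 0.3632.
Dividing the baseline by the relative clearance: 34.3 / 0.3632 = 94 μmol/L.

94 μmol/L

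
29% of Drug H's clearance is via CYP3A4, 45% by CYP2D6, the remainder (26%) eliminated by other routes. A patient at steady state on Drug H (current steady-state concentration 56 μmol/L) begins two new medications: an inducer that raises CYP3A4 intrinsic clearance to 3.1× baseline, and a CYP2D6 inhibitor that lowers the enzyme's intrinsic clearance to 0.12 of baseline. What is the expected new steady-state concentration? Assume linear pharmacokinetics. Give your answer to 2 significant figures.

CYP3A4: 0.29 × 3.1 = 0.899
CYP2D6: 0.45 × 0.12 = 0.054
Other: 0.26 (unchanged)
New clearance relative to baseline: 0.899 + 0.054 + 0.26 = 1.213.
New steady-state concentration = 56 / 1.213 = 46 μmol/L (concentration scales inversely with clearance).

46 μmol/L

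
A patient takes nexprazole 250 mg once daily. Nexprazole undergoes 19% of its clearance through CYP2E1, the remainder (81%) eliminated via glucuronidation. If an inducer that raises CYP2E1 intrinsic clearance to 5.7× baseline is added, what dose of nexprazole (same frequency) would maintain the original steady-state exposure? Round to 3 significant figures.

473 mg

The CYP2E1 pathway (19% of clearance) increases to 5.7× activity: 0.19 × 5.7 = 1.083.
Non-CYP routes (81%) are unchanged.
New clearance relative to baseline: 1.083 + 0.81 = 1.893.
Css,avg = (dose rate)/CL, so holding Css fixed requires dose ∝ CL: 250 × 1.893 = 473 mg.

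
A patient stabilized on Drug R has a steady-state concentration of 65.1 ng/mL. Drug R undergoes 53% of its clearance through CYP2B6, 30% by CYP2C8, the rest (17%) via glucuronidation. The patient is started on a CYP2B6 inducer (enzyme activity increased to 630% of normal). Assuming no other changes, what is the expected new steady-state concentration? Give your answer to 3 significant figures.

The CYP2B6 pathway (53% of clearance) rises to 6.3× activity: 0.53 × 6.3 = 3.339.
CYP2C8 (30%) and the residual 17% are unaffected.
Relative clearance = 3.339 + 0.3 + 0.17 = 3.809.
With dosing unchanged, steady-state concentration scales as 1/CL: 65.1 / 3.809 = 17.1 ng/mL.

17.1 ng/mL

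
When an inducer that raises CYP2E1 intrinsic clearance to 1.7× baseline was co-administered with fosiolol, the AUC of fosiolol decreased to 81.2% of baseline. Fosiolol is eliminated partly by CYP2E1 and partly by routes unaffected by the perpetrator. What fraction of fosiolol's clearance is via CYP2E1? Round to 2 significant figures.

Call the CYP2E1 fraction fm. After the interaction, CL_new/CL_old = fm × 1.7 + (1 − fm).
AUC ratio = 1 / (new CL fraction), so new CL fraction = 1 / 0.812 = 1.232.
fm × 1.7 + 1 − fm = 1.232  ⇒  fm × (1.7 − 1) = 0.2315  ⇒  fm = 0.33.

0.33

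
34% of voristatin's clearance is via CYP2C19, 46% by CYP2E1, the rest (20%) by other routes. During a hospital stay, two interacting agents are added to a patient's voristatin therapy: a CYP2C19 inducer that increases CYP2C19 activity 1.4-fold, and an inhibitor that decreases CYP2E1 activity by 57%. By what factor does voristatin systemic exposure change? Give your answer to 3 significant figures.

The CYP2C19 pathway (34% of clearance) increases to 1.4× activity: 0.34 × 1.4 = 0.476.
The CYP2E1 pathway (46% of clearance) drops to 0.43× activity: 0.46 × 0.43 = 0.1978.
Non-CYP routes (20%) are unchanged.
Relative clearance = 0.476 + 0.1978 + 0.2 = 0.8738.
Systemic exposure ∝ 1/CL: fold-change = 1 / 0.8738 = 1.14.

1.14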